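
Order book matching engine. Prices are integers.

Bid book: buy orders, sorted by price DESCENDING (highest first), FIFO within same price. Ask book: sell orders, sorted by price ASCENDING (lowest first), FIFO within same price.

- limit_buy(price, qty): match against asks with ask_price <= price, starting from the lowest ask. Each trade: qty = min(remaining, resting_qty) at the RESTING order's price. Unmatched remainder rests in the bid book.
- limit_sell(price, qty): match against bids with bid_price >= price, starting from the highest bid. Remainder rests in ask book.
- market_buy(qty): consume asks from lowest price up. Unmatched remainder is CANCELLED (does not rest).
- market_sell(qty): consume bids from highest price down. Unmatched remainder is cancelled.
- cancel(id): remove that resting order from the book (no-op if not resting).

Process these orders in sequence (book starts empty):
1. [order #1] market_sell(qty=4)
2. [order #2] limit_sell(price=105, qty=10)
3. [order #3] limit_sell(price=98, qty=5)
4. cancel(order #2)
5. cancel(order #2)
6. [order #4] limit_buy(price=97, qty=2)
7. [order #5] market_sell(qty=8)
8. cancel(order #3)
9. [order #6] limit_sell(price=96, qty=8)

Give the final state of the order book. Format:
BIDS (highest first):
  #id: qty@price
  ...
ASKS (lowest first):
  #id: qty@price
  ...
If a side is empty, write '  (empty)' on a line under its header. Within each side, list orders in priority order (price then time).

Answer: BIDS (highest first):
  (empty)
ASKS (lowest first):
  #6: 8@96

Derivation:
After op 1 [order #1] market_sell(qty=4): fills=none; bids=[-] asks=[-]
After op 2 [order #2] limit_sell(price=105, qty=10): fills=none; bids=[-] asks=[#2:10@105]
After op 3 [order #3] limit_sell(price=98, qty=5): fills=none; bids=[-] asks=[#3:5@98 #2:10@105]
After op 4 cancel(order #2): fills=none; bids=[-] asks=[#3:5@98]
After op 5 cancel(order #2): fills=none; bids=[-] asks=[#3:5@98]
After op 6 [order #4] limit_buy(price=97, qty=2): fills=none; bids=[#4:2@97] asks=[#3:5@98]
After op 7 [order #5] market_sell(qty=8): fills=#4x#5:2@97; bids=[-] asks=[#3:5@98]
After op 8 cancel(order #3): fills=none; bids=[-] asks=[-]
After op 9 [order #6] limit_sell(price=96, qty=8): fills=none; bids=[-] asks=[#6:8@96]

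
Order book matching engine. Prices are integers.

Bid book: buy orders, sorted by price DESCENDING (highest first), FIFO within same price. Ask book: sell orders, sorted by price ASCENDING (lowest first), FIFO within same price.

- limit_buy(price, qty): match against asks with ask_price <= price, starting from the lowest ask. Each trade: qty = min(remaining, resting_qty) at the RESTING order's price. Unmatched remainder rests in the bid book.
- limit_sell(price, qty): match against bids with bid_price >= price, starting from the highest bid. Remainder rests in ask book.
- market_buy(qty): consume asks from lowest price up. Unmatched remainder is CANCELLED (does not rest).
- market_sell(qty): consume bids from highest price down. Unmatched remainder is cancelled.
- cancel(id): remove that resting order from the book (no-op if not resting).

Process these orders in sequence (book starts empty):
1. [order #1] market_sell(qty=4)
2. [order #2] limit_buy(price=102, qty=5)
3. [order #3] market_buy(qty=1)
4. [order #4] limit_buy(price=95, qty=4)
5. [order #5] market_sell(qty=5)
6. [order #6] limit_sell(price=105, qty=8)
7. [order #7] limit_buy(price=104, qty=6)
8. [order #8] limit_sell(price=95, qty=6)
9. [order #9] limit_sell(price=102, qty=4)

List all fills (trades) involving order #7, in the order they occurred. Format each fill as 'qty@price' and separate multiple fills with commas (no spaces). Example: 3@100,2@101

After op 1 [order #1] market_sell(qty=4): fills=none; bids=[-] asks=[-]
After op 2 [order #2] limit_buy(price=102, qty=5): fills=none; bids=[#2:5@102] asks=[-]
After op 3 [order #3] market_buy(qty=1): fills=none; bids=[#2:5@102] asks=[-]
After op 4 [order #4] limit_buy(price=95, qty=4): fills=none; bids=[#2:5@102 #4:4@95] asks=[-]
After op 5 [order #5] market_sell(qty=5): fills=#2x#5:5@102; bids=[#4:4@95] asks=[-]
After op 6 [order #6] limit_sell(price=105, qty=8): fills=none; bids=[#4:4@95] asks=[#6:8@105]
After op 7 [order #7] limit_buy(price=104, qty=6): fills=none; bids=[#7:6@104 #4:4@95] asks=[#6:8@105]
After op 8 [order #8] limit_sell(price=95, qty=6): fills=#7x#8:6@104; bids=[#4:4@95] asks=[#6:8@105]
After op 9 [order #9] limit_sell(price=102, qty=4): fills=none; bids=[#4:4@95] asks=[#9:4@102 #6:8@105]

Answer: 6@104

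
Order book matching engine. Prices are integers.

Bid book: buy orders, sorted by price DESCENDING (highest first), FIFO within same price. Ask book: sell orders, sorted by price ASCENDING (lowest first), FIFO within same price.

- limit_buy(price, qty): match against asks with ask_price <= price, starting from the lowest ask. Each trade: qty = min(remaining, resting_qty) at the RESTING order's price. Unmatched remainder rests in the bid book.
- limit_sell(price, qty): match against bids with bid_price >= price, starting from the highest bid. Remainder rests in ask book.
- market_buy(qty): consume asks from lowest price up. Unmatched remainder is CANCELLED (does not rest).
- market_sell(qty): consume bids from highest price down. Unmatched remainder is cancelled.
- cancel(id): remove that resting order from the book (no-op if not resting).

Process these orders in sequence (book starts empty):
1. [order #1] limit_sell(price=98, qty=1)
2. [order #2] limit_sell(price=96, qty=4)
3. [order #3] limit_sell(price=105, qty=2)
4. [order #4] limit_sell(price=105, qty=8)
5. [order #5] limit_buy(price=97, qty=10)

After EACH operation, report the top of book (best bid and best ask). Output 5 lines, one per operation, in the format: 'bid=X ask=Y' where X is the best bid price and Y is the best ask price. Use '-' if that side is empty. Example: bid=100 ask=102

Answer: bid=- ask=98
bid=- ask=96
bid=- ask=96
bid=- ask=96
bid=97 ask=98

Derivation:
After op 1 [order #1] limit_sell(price=98, qty=1): fills=none; bids=[-] asks=[#1:1@98]
After op 2 [order #2] limit_sell(price=96, qty=4): fills=none; bids=[-] asks=[#2:4@96 #1:1@98]
After op 3 [order #3] limit_sell(price=105, qty=2): fills=none; bids=[-] asks=[#2:4@96 #1:1@98 #3:2@105]
After op 4 [order #4] limit_sell(price=105, qty=8): fills=none; bids=[-] asks=[#2:4@96 #1:1@98 #3:2@105 #4:8@105]
After op 5 [order #5] limit_buy(price=97, qty=10): fills=#5x#2:4@96; bids=[#5:6@97] asks=[#1:1@98 #3:2@105 #4:8@105]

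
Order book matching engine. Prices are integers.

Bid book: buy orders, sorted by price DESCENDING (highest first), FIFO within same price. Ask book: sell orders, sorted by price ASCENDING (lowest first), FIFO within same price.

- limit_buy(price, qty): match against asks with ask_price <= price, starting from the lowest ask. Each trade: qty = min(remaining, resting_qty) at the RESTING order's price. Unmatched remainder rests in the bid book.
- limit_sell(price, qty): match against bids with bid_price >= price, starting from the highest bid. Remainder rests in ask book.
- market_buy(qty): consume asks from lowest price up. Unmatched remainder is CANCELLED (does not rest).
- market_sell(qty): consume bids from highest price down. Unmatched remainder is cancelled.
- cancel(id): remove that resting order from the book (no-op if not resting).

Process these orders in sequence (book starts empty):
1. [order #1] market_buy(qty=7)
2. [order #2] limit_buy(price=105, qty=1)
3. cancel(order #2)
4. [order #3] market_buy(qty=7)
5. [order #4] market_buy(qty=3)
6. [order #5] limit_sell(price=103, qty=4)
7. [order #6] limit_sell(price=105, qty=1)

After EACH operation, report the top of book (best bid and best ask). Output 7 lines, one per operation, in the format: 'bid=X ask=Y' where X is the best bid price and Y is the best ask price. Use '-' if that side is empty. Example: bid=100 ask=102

Answer: bid=- ask=-
bid=105 ask=-
bid=- ask=-
bid=- ask=-
bid=- ask=-
bid=- ask=103
bid=- ask=103

Derivation:
After op 1 [order #1] market_buy(qty=7): fills=none; bids=[-] asks=[-]
After op 2 [order #2] limit_buy(price=105, qty=1): fills=none; bids=[#2:1@105] asks=[-]
After op 3 cancel(order #2): fills=none; bids=[-] asks=[-]
After op 4 [order #3] market_buy(qty=7): fills=none; bids=[-] asks=[-]
After op 5 [order #4] market_buy(qty=3): fills=none; bids=[-] asks=[-]
After op 6 [order #5] limit_sell(price=103, qty=4): fills=none; bids=[-] asks=[#5:4@103]
After op 7 [order #6] limit_sell(price=105, qty=1): fills=none; bids=[-] asks=[#5:4@103 #6:1@105]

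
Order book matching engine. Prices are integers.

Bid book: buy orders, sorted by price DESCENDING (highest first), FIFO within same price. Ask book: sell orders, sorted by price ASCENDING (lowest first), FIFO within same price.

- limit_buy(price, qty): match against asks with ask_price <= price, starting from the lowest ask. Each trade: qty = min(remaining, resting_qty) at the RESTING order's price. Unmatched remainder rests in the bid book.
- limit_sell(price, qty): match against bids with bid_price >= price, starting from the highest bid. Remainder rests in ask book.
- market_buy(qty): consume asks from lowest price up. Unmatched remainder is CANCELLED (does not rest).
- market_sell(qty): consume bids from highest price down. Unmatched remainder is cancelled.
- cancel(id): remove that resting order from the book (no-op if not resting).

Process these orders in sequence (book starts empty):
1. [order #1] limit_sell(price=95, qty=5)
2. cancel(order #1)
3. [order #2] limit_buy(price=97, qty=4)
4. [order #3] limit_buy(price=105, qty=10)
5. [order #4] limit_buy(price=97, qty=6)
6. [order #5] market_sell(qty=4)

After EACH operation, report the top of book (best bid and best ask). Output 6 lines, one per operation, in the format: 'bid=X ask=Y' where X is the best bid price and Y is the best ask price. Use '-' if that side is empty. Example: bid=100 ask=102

After op 1 [order #1] limit_sell(price=95, qty=5): fills=none; bids=[-] asks=[#1:5@95]
After op 2 cancel(order #1): fills=none; bids=[-] asks=[-]
After op 3 [order #2] limit_buy(price=97, qty=4): fills=none; bids=[#2:4@97] asks=[-]
After op 4 [order #3] limit_buy(price=105, qty=10): fills=none; bids=[#3:10@105 #2:4@97] asks=[-]
After op 5 [order #4] limit_buy(price=97, qty=6): fills=none; bids=[#3:10@105 #2:4@97 #4:6@97] asks=[-]
After op 6 [order #5] market_sell(qty=4): fills=#3x#5:4@105; bids=[#3:6@105 #2:4@97 #4:6@97] asks=[-]

Answer: bid=- ask=95
bid=- ask=-
bid=97 ask=-
bid=105 ask=-
bid=105 ask=-
bid=105 ask=-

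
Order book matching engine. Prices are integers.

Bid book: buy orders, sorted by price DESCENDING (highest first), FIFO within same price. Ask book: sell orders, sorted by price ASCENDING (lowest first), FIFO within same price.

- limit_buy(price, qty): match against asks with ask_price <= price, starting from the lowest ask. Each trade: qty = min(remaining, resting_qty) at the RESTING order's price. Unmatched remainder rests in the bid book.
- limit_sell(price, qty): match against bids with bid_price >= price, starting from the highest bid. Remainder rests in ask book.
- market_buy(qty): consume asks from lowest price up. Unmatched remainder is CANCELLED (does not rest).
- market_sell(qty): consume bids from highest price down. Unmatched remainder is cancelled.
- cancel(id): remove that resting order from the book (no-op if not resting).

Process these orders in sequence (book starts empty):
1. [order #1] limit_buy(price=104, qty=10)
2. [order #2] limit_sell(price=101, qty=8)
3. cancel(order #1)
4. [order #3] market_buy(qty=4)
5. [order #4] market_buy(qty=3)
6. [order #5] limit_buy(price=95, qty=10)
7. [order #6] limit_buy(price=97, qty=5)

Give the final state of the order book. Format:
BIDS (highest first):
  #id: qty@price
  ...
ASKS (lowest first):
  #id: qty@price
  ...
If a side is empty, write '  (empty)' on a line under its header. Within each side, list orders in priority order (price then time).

After op 1 [order #1] limit_buy(price=104, qty=10): fills=none; bids=[#1:10@104] asks=[-]
After op 2 [order #2] limit_sell(price=101, qty=8): fills=#1x#2:8@104; bids=[#1:2@104] asks=[-]
After op 3 cancel(order #1): fills=none; bids=[-] asks=[-]
After op 4 [order #3] market_buy(qty=4): fills=none; bids=[-] asks=[-]
After op 5 [order #4] market_buy(qty=3): fills=none; bids=[-] asks=[-]
After op 6 [order #5] limit_buy(price=95, qty=10): fills=none; bids=[#5:10@95] asks=[-]
After op 7 [order #6] limit_buy(price=97, qty=5): fills=none; bids=[#6:5@97 #5:10@95] asks=[-]

Answer: BIDS (highest first):
  #6: 5@97
  #5: 10@95
ASKS (lowest first):
  (empty)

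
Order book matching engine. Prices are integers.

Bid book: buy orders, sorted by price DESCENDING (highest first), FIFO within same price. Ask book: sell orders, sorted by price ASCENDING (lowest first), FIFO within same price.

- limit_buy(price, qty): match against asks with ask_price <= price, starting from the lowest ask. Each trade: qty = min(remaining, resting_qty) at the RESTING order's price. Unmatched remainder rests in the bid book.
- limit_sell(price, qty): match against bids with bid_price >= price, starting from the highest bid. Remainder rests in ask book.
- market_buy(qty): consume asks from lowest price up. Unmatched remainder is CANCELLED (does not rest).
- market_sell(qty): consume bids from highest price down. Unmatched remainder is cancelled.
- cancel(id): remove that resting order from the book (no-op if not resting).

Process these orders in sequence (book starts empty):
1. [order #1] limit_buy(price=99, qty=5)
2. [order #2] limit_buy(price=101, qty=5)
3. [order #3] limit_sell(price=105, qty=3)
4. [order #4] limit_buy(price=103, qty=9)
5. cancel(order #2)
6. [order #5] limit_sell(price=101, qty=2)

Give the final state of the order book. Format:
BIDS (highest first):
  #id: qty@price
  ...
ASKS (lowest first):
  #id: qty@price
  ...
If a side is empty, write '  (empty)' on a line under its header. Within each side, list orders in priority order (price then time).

Answer: BIDS (highest first):
  #4: 7@103
  #1: 5@99
ASKS (lowest first):
  #3: 3@105

Derivation:
After op 1 [order #1] limit_buy(price=99, qty=5): fills=none; bids=[#1:5@99] asks=[-]
After op 2 [order #2] limit_buy(price=101, qty=5): fills=none; bids=[#2:5@101 #1:5@99] asks=[-]
After op 3 [order #3] limit_sell(price=105, qty=3): fills=none; bids=[#2:5@101 #1:5@99] asks=[#3:3@105]
After op 4 [order #4] limit_buy(price=103, qty=9): fills=none; bids=[#4:9@103 #2:5@101 #1:5@99] asks=[#3:3@105]
After op 5 cancel(order #2): fills=none; bids=[#4:9@103 #1:5@99] asks=[#3:3@105]
After op 6 [order #5] limit_sell(price=101, qty=2): fills=#4x#5:2@103; bids=[#4:7@103 #1:5@99] asks=[#3:3@105]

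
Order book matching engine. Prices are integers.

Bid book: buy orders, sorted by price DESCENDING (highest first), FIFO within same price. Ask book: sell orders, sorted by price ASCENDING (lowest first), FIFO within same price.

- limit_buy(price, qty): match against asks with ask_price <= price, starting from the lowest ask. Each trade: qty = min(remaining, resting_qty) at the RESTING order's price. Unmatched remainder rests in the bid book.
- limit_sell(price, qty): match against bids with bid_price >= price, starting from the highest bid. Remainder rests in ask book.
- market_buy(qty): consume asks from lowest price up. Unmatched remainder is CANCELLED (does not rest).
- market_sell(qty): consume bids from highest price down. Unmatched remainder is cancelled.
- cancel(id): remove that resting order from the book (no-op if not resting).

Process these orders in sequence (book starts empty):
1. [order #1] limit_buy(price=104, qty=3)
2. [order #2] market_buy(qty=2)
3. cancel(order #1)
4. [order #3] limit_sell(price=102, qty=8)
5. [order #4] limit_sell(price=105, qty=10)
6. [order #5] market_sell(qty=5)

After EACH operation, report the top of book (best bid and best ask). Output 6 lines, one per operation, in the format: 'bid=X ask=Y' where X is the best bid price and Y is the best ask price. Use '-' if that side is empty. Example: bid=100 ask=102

After op 1 [order #1] limit_buy(price=104, qty=3): fills=none; bids=[#1:3@104] asks=[-]
After op 2 [order #2] market_buy(qty=2): fills=none; bids=[#1:3@104] asks=[-]
After op 3 cancel(order #1): fills=none; bids=[-] asks=[-]
After op 4 [order #3] limit_sell(price=102, qty=8): fills=none; bids=[-] asks=[#3:8@102]
After op 5 [order #4] limit_sell(price=105, qty=10): fills=none; bids=[-] asks=[#3:8@102 #4:10@105]
After op 6 [order #5] market_sell(qty=5): fills=none; bids=[-] asks=[#3:8@102 #4:10@105]

Answer: bid=104 ask=-
bid=104 ask=-
bid=- ask=-
bid=- ask=102
bid=- ask=102
bid=- ask=102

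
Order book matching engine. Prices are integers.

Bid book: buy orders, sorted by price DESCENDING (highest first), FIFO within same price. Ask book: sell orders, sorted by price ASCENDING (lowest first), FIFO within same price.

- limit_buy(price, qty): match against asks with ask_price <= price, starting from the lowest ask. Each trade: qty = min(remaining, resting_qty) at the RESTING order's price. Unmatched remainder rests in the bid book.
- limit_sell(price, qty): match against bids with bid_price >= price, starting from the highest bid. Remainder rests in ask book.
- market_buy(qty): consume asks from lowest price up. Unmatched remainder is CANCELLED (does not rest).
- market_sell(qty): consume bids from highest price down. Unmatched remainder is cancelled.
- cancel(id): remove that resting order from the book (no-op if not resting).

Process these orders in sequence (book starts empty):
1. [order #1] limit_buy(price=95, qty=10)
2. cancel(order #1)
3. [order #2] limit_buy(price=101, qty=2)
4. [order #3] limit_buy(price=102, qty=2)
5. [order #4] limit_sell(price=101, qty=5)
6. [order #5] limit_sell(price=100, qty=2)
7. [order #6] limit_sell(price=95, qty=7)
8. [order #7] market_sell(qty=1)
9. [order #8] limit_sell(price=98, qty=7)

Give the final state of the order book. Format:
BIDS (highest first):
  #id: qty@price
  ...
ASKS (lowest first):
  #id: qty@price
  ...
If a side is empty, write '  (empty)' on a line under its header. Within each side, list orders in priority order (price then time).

Answer: BIDS (highest first):
  (empty)
ASKS (lowest first):
  #6: 7@95
  #8: 7@98
  #5: 2@100
  #4: 1@101

Derivation:
After op 1 [order #1] limit_buy(price=95, qty=10): fills=none; bids=[#1:10@95] asks=[-]
After op 2 cancel(order #1): fills=none; bids=[-] asks=[-]
After op 3 [order #2] limit_buy(price=101, qty=2): fills=none; bids=[#2:2@101] asks=[-]
After op 4 [order #3] limit_buy(price=102, qty=2): fills=none; bids=[#3:2@102 #2:2@101] asks=[-]
After op 5 [order #4] limit_sell(price=101, qty=5): fills=#3x#4:2@102 #2x#4:2@101; bids=[-] asks=[#4:1@101]
After op 6 [order #5] limit_sell(price=100, qty=2): fills=none; bids=[-] asks=[#5:2@100 #4:1@101]
After op 7 [order #6] limit_sell(price=95, qty=7): fills=none; bids=[-] asks=[#6:7@95 #5:2@100 #4:1@101]
After op 8 [order #7] market_sell(qty=1): fills=none; bids=[-] asks=[#6:7@95 #5:2@100 #4:1@101]
After op 9 [order #8] limit_sell(price=98, qty=7): fills=none; bids=[-] asks=[#6:7@95 #8:7@98 #5:2@100 #4:1@101]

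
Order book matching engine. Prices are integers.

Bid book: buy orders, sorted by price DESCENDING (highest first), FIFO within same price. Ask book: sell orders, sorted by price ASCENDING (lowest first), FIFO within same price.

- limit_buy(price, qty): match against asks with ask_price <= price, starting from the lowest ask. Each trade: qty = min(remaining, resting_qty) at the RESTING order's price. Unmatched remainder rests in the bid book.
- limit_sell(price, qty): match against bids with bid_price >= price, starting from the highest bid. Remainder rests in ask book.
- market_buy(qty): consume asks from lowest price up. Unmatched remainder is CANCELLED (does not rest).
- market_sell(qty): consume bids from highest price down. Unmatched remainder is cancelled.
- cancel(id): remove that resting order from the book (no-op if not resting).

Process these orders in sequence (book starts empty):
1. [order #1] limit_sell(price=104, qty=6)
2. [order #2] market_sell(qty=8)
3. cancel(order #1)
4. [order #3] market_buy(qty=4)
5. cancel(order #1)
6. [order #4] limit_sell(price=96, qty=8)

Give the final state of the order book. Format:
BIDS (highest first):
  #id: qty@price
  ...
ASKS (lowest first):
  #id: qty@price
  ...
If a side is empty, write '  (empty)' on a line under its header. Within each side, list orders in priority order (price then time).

After op 1 [order #1] limit_sell(price=104, qty=6): fills=none; bids=[-] asks=[#1:6@104]
After op 2 [order #2] market_sell(qty=8): fills=none; bids=[-] asks=[#1:6@104]
After op 3 cancel(order #1): fills=none; bids=[-] asks=[-]
After op 4 [order #3] market_buy(qty=4): fills=none; bids=[-] asks=[-]
After op 5 cancel(order #1): fills=none; bids=[-] asks=[-]
After op 6 [order #4] limit_sell(price=96, qty=8): fills=none; bids=[-] asks=[#4:8@96]

Answer: BIDS (highest first):
  (empty)
ASKS (lowest first):
  #4: 8@96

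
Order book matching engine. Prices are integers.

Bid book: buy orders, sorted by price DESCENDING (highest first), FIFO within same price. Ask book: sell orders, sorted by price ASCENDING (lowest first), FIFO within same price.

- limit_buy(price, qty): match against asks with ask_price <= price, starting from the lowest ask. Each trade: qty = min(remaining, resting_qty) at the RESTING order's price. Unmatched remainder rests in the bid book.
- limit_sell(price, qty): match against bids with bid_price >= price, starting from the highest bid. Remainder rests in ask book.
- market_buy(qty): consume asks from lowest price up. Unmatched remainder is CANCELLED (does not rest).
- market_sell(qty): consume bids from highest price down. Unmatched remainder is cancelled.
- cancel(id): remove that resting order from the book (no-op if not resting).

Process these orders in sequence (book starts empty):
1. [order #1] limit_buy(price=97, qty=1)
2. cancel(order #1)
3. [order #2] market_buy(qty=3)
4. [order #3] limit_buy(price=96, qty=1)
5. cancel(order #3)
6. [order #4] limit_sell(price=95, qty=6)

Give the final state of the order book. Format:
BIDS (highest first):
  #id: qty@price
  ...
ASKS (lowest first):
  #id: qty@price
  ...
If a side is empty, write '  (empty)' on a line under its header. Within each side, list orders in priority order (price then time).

After op 1 [order #1] limit_buy(price=97, qty=1): fills=none; bids=[#1:1@97] asks=[-]
After op 2 cancel(order #1): fills=none; bids=[-] asks=[-]
After op 3 [order #2] market_buy(qty=3): fills=none; bids=[-] asks=[-]
After op 4 [order #3] limit_buy(price=96, qty=1): fills=none; bids=[#3:1@96] asks=[-]
After op 5 cancel(order #3): fills=none; bids=[-] asks=[-]
After op 6 [order #4] limit_sell(price=95, qty=6): fills=none; bids=[-] asks=[#4:6@95]

Answer: BIDS (highest first):
  (empty)
ASKS (lowest first):
  #4: 6@95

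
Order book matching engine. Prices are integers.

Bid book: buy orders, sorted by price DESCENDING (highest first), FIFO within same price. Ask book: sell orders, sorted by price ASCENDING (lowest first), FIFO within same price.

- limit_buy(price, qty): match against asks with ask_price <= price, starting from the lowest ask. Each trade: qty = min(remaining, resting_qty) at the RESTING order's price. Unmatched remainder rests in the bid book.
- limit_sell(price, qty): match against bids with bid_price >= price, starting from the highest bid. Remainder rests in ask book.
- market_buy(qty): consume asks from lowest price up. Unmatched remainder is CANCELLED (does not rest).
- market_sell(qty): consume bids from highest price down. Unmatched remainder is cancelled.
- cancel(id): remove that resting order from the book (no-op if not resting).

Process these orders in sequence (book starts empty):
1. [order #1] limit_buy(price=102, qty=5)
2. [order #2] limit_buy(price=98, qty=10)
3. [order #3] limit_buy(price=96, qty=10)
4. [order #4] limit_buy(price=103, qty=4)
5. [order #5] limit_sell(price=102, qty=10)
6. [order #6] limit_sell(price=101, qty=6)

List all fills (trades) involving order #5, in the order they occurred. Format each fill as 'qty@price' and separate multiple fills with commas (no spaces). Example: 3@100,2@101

Answer: 4@103,5@102

Derivation:
After op 1 [order #1] limit_buy(price=102, qty=5): fills=none; bids=[#1:5@102] asks=[-]
After op 2 [order #2] limit_buy(price=98, qty=10): fills=none; bids=[#1:5@102 #2:10@98] asks=[-]
After op 3 [order #3] limit_buy(price=96, qty=10): fills=none; bids=[#1:5@102 #2:10@98 #3:10@96] asks=[-]
After op 4 [order #4] limit_buy(price=103, qty=4): fills=none; bids=[#4:4@103 #1:5@102 #2:10@98 #3:10@96] asks=[-]
After op 5 [order #5] limit_sell(price=102, qty=10): fills=#4x#5:4@103 #1x#5:5@102; bids=[#2:10@98 #3:10@96] asks=[#5:1@102]
After op 6 [order #6] limit_sell(price=101, qty=6): fills=none; bids=[#2:10@98 #3:10@96] asks=[#6:6@101 #5:1@102]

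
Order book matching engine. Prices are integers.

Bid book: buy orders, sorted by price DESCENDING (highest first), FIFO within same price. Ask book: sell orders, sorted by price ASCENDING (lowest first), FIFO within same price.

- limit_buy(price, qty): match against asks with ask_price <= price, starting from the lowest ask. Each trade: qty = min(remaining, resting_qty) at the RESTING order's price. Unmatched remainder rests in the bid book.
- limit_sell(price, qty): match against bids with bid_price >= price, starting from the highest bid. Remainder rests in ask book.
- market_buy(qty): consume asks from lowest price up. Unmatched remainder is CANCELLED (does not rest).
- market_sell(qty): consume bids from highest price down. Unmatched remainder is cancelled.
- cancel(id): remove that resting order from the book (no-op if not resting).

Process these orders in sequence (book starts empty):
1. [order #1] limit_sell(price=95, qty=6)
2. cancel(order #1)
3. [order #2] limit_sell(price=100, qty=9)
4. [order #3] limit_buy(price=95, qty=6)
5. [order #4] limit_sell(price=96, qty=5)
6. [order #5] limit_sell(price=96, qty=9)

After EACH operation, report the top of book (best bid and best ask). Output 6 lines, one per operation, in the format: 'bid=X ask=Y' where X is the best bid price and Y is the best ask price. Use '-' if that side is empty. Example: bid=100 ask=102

Answer: bid=- ask=95
bid=- ask=-
bid=- ask=100
bid=95 ask=100
bid=95 ask=96
bid=95 ask=96

Derivation:
After op 1 [order #1] limit_sell(price=95, qty=6): fills=none; bids=[-] asks=[#1:6@95]
After op 2 cancel(order #1): fills=none; bids=[-] asks=[-]
After op 3 [order #2] limit_sell(price=100, qty=9): fills=none; bids=[-] asks=[#2:9@100]
After op 4 [order #3] limit_buy(price=95, qty=6): fills=none; bids=[#3:6@95] asks=[#2:9@100]
After op 5 [order #4] limit_sell(price=96, qty=5): fills=none; bids=[#3:6@95] asks=[#4:5@96 #2:9@100]
After op 6 [order #5] limit_sell(price=96, qty=9): fills=none; bids=[#3:6@95] asks=[#4:5@96 #5:9@96 #2:9@100]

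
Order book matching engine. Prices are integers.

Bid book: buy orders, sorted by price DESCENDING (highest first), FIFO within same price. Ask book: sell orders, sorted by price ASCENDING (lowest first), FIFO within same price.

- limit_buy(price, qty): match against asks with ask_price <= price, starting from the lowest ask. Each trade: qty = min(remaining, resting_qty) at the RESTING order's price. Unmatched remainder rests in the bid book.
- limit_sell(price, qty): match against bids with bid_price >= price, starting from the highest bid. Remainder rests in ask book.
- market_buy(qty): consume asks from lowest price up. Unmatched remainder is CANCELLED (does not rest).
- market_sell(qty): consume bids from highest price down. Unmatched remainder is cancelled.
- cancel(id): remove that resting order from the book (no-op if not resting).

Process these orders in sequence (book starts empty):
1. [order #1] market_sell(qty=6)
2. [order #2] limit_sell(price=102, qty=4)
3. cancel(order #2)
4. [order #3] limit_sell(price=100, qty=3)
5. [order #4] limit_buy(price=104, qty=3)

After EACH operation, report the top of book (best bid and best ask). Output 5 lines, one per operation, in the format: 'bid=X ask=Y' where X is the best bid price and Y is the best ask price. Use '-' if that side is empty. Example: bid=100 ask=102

Answer: bid=- ask=-
bid=- ask=102
bid=- ask=-
bid=- ask=100
bid=- ask=-

Derivation:
After op 1 [order #1] market_sell(qty=6): fills=none; bids=[-] asks=[-]
After op 2 [order #2] limit_sell(price=102, qty=4): fills=none; bids=[-] asks=[#2:4@102]
After op 3 cancel(order #2): fills=none; bids=[-] asks=[-]
After op 4 [order #3] limit_sell(price=100, qty=3): fills=none; bids=[-] asks=[#3:3@100]
After op 5 [order #4] limit_buy(price=104, qty=3): fills=#4x#3:3@100; bids=[-] asks=[-]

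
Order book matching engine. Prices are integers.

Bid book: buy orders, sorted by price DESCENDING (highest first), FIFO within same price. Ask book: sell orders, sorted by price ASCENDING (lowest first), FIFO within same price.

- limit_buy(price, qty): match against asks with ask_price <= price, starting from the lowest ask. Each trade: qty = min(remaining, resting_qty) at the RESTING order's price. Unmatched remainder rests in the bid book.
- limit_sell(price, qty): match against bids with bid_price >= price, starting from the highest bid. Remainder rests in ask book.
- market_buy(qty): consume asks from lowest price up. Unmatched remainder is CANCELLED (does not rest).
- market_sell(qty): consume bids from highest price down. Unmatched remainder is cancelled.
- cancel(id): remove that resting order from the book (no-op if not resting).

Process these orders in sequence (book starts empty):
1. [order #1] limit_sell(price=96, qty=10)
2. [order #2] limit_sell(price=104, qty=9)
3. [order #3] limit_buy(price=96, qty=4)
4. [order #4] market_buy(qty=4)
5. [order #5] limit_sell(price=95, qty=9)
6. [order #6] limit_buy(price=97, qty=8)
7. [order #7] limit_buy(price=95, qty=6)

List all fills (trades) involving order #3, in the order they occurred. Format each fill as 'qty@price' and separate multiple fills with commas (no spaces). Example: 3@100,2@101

After op 1 [order #1] limit_sell(price=96, qty=10): fills=none; bids=[-] asks=[#1:10@96]
After op 2 [order #2] limit_sell(price=104, qty=9): fills=none; bids=[-] asks=[#1:10@96 #2:9@104]
After op 3 [order #3] limit_buy(price=96, qty=4): fills=#3x#1:4@96; bids=[-] asks=[#1:6@96 #2:9@104]
After op 4 [order #4] market_buy(qty=4): fills=#4x#1:4@96; bids=[-] asks=[#1:2@96 #2:9@104]
After op 5 [order #5] limit_sell(price=95, qty=9): fills=none; bids=[-] asks=[#5:9@95 #1:2@96 #2:9@104]
After op 6 [order #6] limit_buy(price=97, qty=8): fills=#6x#5:8@95; bids=[-] asks=[#5:1@95 #1:2@96 #2:9@104]
After op 7 [order #7] limit_buy(price=95, qty=6): fills=#7x#5:1@95; bids=[#7:5@95] asks=[#1:2@96 #2:9@104]

Answer: 4@96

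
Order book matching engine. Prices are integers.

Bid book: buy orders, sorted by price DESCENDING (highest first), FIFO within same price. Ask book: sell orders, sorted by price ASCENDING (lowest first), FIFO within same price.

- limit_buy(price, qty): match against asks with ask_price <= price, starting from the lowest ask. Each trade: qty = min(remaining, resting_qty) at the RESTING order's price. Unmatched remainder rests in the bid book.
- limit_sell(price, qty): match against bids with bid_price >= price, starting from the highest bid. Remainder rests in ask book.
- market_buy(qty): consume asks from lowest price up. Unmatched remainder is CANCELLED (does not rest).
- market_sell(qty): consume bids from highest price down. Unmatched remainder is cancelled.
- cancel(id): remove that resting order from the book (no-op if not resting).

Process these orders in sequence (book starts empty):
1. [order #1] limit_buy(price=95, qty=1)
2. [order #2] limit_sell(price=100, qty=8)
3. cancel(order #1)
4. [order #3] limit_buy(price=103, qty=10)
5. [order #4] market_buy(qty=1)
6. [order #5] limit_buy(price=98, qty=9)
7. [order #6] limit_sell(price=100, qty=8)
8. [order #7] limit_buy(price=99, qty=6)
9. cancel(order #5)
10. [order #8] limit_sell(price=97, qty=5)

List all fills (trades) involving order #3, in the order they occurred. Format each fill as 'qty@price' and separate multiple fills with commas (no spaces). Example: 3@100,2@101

After op 1 [order #1] limit_buy(price=95, qty=1): fills=none; bids=[#1:1@95] asks=[-]
After op 2 [order #2] limit_sell(price=100, qty=8): fills=none; bids=[#1:1@95] asks=[#2:8@100]
After op 3 cancel(order #1): fills=none; bids=[-] asks=[#2:8@100]
After op 4 [order #3] limit_buy(price=103, qty=10): fills=#3x#2:8@100; bids=[#3:2@103] asks=[-]
After op 5 [order #4] market_buy(qty=1): fills=none; bids=[#3:2@103] asks=[-]
After op 6 [order #5] limit_buy(price=98, qty=9): fills=none; bids=[#3:2@103 #5:9@98] asks=[-]
After op 7 [order #6] limit_sell(price=100, qty=8): fills=#3x#6:2@103; bids=[#5:9@98] asks=[#6:6@100]
After op 8 [order #7] limit_buy(price=99, qty=6): fills=none; bids=[#7:6@99 #5:9@98] asks=[#6:6@100]
After op 9 cancel(order #5): fills=none; bids=[#7:6@99] asks=[#6:6@100]
After op 10 [order #8] limit_sell(price=97, qty=5): fills=#7x#8:5@99; bids=[#7:1@99] asks=[#6:6@100]

Answer: 8@100,2@103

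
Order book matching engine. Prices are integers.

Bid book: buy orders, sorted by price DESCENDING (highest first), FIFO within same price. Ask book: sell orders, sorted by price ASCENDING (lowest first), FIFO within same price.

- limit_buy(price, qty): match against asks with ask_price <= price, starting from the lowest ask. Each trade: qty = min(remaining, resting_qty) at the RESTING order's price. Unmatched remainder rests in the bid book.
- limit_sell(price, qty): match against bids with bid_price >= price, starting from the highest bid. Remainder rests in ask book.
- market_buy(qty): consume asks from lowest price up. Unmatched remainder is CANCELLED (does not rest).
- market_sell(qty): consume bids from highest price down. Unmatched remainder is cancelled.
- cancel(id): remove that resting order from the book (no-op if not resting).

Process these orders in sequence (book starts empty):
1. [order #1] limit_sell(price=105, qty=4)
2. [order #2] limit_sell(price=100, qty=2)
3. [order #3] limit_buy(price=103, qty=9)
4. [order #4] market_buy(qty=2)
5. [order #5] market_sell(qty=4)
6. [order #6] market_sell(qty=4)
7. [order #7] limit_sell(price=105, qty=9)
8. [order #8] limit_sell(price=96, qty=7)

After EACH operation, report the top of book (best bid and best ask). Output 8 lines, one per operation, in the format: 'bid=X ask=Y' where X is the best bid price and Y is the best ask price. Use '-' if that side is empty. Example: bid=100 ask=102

After op 1 [order #1] limit_sell(price=105, qty=4): fills=none; bids=[-] asks=[#1:4@105]
After op 2 [order #2] limit_sell(price=100, qty=2): fills=none; bids=[-] asks=[#2:2@100 #1:4@105]
After op 3 [order #3] limit_buy(price=103, qty=9): fills=#3x#2:2@100; bids=[#3:7@103] asks=[#1:4@105]
After op 4 [order #4] market_buy(qty=2): fills=#4x#1:2@105; bids=[#3:7@103] asks=[#1:2@105]
After op 5 [order #5] market_sell(qty=4): fills=#3x#5:4@103; bids=[#3:3@103] asks=[#1:2@105]
After op 6 [order #6] market_sell(qty=4): fills=#3x#6:3@103; bids=[-] asks=[#1:2@105]
After op 7 [order #7] limit_sell(price=105, qty=9): fills=none; bids=[-] asks=[#1:2@105 #7:9@105]
After op 8 [order #8] limit_sell(price=96, qty=7): fills=none; bids=[-] asks=[#8:7@96 #1:2@105 #7:9@105]

Answer: bid=- ask=105
bid=- ask=100
bid=103 ask=105
bid=103 ask=105
bid=103 ask=105
bid=- ask=105
bid=- ask=105
bid=- ask=96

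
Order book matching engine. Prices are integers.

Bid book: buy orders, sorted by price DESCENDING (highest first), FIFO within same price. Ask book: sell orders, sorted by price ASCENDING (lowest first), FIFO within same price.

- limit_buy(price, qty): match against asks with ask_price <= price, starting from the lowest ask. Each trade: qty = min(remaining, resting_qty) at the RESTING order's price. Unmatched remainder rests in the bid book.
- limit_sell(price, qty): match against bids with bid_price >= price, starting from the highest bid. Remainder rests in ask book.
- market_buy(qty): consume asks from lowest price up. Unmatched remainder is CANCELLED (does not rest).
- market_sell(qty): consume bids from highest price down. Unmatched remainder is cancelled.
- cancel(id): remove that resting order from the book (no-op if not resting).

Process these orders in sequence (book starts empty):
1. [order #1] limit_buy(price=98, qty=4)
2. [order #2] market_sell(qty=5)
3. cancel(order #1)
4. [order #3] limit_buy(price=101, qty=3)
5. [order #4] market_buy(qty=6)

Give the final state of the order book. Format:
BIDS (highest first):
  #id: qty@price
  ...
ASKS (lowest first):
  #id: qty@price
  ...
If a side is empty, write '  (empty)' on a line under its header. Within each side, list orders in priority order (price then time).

After op 1 [order #1] limit_buy(price=98, qty=4): fills=none; bids=[#1:4@98] asks=[-]
After op 2 [order #2] market_sell(qty=5): fills=#1x#2:4@98; bids=[-] asks=[-]
After op 3 cancel(order #1): fills=none; bids=[-] asks=[-]
After op 4 [order #3] limit_buy(price=101, qty=3): fills=none; bids=[#3:3@101] asks=[-]
After op 5 [order #4] market_buy(qty=6): fills=none; bids=[#3:3@101] asks=[-]

Answer: BIDS (highest first):
  #3: 3@101
ASKS (lowest first):
  (empty)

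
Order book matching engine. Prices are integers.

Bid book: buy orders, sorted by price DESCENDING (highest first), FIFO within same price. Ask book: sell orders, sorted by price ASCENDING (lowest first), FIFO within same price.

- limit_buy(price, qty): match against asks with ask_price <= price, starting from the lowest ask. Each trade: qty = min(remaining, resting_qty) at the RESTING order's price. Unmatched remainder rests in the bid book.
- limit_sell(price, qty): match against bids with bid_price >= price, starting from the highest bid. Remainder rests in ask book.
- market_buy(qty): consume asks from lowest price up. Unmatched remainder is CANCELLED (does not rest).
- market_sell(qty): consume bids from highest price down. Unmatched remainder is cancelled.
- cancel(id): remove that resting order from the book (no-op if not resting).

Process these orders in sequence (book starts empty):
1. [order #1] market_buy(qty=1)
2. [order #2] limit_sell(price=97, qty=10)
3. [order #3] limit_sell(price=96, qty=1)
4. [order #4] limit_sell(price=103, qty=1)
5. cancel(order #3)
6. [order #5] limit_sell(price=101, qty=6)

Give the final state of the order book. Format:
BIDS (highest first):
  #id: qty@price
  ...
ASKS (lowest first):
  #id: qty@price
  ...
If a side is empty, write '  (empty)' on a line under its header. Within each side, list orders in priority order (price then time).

After op 1 [order #1] market_buy(qty=1): fills=none; bids=[-] asks=[-]
After op 2 [order #2] limit_sell(price=97, qty=10): fills=none; bids=[-] asks=[#2:10@97]
After op 3 [order #3] limit_sell(price=96, qty=1): fills=none; bids=[-] asks=[#3:1@96 #2:10@97]
After op 4 [order #4] limit_sell(price=103, qty=1): fills=none; bids=[-] asks=[#3:1@96 #2:10@97 #4:1@103]
After op 5 cancel(order #3): fills=none; bids=[-] asks=[#2:10@97 #4:1@103]
After op 6 [order #5] limit_sell(price=101, qty=6): fills=none; bids=[-] asks=[#2:10@97 #5:6@101 #4:1@103]

Answer: BIDS (highest first):
  (empty)
ASKS (lowest first):
  #2: 10@97
  #5: 6@101
  #4: 1@103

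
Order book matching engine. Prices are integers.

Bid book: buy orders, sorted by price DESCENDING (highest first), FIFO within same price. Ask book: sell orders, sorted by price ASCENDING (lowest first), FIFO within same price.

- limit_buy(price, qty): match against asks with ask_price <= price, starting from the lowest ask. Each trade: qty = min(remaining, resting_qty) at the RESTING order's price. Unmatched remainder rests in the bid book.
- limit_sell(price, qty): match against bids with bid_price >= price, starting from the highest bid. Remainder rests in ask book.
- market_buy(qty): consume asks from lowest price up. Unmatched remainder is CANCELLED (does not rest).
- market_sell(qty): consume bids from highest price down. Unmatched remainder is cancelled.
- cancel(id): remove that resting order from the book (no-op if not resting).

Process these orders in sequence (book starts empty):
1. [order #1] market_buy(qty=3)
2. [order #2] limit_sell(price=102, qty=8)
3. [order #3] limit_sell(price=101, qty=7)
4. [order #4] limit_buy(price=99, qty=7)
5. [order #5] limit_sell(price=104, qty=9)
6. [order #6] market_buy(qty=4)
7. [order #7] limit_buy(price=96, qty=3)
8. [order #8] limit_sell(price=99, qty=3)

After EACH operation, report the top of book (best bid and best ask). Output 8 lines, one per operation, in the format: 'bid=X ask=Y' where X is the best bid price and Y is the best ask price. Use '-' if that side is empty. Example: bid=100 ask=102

After op 1 [order #1] market_buy(qty=3): fills=none; bids=[-] asks=[-]
After op 2 [order #2] limit_sell(price=102, qty=8): fills=none; bids=[-] asks=[#2:8@102]
After op 3 [order #3] limit_sell(price=101, qty=7): fills=none; bids=[-] asks=[#3:7@101 #2:8@102]
After op 4 [order #4] limit_buy(price=99, qty=7): fills=none; bids=[#4:7@99] asks=[#3:7@101 #2:8@102]
After op 5 [order #5] limit_sell(price=104, qty=9): fills=none; bids=[#4:7@99] asks=[#3:7@101 #2:8@102 #5:9@104]
After op 6 [order #6] market_buy(qty=4): fills=#6x#3:4@101; bids=[#4:7@99] asks=[#3:3@101 #2:8@102 #5:9@104]
After op 7 [order #7] limit_buy(price=96, qty=3): fills=none; bids=[#4:7@99 #7:3@96] asks=[#3:3@101 #2:8@102 #5:9@104]
After op 8 [order #8] limit_sell(price=99, qty=3): fills=#4x#8:3@99; bids=[#4:4@99 #7:3@96] asks=[#3:3@101 #2:8@102 #5:9@104]

Answer: bid=- ask=-
bid=- ask=102
bid=- ask=101
bid=99 ask=101
bid=99 ask=101
bid=99 ask=101
bid=99 ask=101
bid=99 ask=101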